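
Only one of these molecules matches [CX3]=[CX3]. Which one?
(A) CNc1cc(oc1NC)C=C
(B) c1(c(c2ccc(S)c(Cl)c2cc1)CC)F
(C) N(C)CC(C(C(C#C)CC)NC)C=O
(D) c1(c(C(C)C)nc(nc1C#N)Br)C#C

[CX3]=[CX3] describes a non-aromatic C=C double bond between two sp2 carbons (an alkene).
(A) contains a vinyl group (-CH=CH2), which satisfies every atom and bond constraint.
(B) has an ethyl group (-CH2CH3) but its C-C bond is a single bond between CX4 carbons, not CX3=CX3.
(C) has an ethynyl group (-C#CH) but the C-C bond is a triple bond, not a double bond.
(D) has an ethynyl group (-C#CH) but the C-C bond is a triple bond, not a double bond.
So the answer is (A).

A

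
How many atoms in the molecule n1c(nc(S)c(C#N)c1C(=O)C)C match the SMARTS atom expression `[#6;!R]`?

4

The query [#6;!R] means: carbon not in any ring.
Check the 13 heavy atoms by environment: 2× n (aromatic, in 6-ring) → no; 4× c (aromatic, in 6-ring) → no; 4× C (acyclic) → match; 1× N (acyclic) → no; 1× S (acyclic) → no; 1× O (acyclic) → no.
That gives 4 matching atoms.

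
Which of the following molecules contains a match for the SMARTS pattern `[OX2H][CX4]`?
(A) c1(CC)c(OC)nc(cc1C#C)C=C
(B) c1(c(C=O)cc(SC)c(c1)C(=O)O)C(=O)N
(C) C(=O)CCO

C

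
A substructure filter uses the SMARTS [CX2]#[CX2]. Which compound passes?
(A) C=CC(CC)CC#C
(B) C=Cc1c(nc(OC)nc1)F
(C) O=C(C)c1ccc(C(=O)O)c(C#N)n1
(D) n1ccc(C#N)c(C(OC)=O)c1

A

[CX2]#[CX2] describes a carbon-carbon triple bond (an alkyne).
(A) contains an ethynyl group (-C#CH), which satisfies every atom and bond constraint.
(B) has a vinyl group (-CH=CH2) but the C=C is a double bond; both carbons are CX3, not CX2.
(C) has a nitrile (-C#N) but the triple bond is C#N, not C#C.
(D) has a nitrile (-C#N) but the triple bond is C#N, not C#C.
So the answer is (A).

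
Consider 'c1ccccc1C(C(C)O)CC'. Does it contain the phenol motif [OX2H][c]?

The pattern [OX2H][c] describes a hydroxyl oxygen attached to an aromatic carbon — a phenol.
The closest candidate here is a hydroxyl group (-OH), but the -OH is on an aliphatic carbon, not an aromatic c. No other fragment satisfies the full query, so there is no match.

No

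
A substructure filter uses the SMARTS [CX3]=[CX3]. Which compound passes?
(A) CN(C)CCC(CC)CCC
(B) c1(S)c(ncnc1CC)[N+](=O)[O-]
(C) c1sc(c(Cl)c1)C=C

[CX3]=[CX3] describes a non-aromatic C=C double bond between two sp2 carbons (an alkene).
(A) has an ethyl group (-CH2CH3) but its C-C bond is a single bond between CX4 carbons, not CX3=CX3.
(B) has an ethyl group (-CH2CH3) but its C-C bond is a single bond between CX4 carbons, not CX3=CX3.
(C) contains a vinyl group (-CH=CH2), which satisfies every atom and bond constraint.
So the answer is (C).

C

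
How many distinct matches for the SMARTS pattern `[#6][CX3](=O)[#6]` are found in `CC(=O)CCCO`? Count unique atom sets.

1

[#6][CX3](=O)[#6] is the SMARTS for a ketone: a carbonyl carbon (no H) flanked by two carbons.
Exactly one fragment in the molecule meets all constraints, giving 1 match.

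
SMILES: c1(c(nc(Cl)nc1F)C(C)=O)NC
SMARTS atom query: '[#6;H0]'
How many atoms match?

The query [#6;H0] means: any carbon with no attached hydrogen.
Check the 13 heavy atoms by environment: 2× n (aromatic, H0) → no; 4× c (aromatic, H0) → match; 1× F (H0) → no; 1× N (H1) → no; 2× C (H3) → no; 1× C (H0) → match; 1× O (H0) → no; 1× Cl (H0) → no.
Summing the matching environments: 4 + 1 = 5 matching atoms.

5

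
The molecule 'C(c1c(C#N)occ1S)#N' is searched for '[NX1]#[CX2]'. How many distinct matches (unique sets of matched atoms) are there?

2

[NX1]#[CX2] is the SMARTS for a nitrile: a nitrogen triple-bonded to a two-connected carbon.
The molecule carries 2 separate instances of a nitrile (-C#N) meeting every constraint; each maps to a distinct set of atoms, giving 2 matches.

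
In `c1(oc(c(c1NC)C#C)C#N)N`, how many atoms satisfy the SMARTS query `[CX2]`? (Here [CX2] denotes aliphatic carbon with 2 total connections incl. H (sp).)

Check the 12 heavy atoms by environment: 1× o (aromatic, X2) → no; 4× c (aromatic, X3) → no; 3× C (X2) → match; 1× N (X1) → no; 2× N (X3) → no; 1× C (X4) → no.
That gives 3 matching atoms.

3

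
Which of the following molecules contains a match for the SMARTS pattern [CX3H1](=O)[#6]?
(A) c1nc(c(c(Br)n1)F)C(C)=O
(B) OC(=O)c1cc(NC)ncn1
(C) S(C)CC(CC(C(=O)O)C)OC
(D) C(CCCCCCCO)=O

D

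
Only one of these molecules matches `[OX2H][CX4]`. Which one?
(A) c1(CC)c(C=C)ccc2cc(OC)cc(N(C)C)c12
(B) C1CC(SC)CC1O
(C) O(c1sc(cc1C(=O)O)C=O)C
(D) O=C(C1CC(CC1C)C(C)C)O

B

[OX2H][CX4] describes a hydroxyl oxygen bound to an sp3 (X4) carbon (an aliphatic alcohol).
(A) has a methoxy ether (-OCH3) but the oxygen has H0 (ether), not H1.
(B) contains a hydroxyl group (-OH), which satisfies every atom and bond constraint.
(C) has a carboxylic acid group (-C(=O)OH) but the -OH is on a CX3 carbonyl carbon, not a CX4 carbon.
(D) has a carboxylic acid group (-C(=O)OH) but the -OH is on a CX3 carbonyl carbon, not a CX4 carbon.
So the answer is (B).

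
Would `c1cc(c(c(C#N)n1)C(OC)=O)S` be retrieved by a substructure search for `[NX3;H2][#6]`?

The pattern [NX3;H2][#6] describes a trivalent nitrogen with two H attached to carbon — a primary amine.
The closest candidate here is a nitrile (-C#N), but the nitrogen is NX1 (triple-bonded), not NX3 with two H. No other fragment satisfies the full query, so there is no match.

No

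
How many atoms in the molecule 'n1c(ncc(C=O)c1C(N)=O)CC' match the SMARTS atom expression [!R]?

7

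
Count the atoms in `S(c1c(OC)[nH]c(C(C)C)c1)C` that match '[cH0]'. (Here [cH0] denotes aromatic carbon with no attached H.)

3

The query [cH0] means: aromatic carbon with no attached hydrogen (substituted or ring-fusion).
Check the 12 heavy atoms by environment: 1× n (aromatic, H1) → no; 3× c (aromatic, H0) → match; 1× c (aromatic, H1) → no; 1× S (H0) → no; 4× C (H3) → no; 1× C (H1) → no; 1× O (H0) → no.
That gives 3 matching atoms.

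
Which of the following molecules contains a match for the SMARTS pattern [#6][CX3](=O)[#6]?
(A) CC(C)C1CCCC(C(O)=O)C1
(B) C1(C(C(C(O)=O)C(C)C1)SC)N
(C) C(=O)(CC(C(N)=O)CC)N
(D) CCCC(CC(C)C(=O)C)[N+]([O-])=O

D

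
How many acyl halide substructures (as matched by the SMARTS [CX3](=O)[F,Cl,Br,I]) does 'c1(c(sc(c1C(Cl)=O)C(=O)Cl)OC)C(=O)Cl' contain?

3

[CX3](=O)[F,Cl,Br,I] is the SMARTS for an acyl halide: a carbonyl carbon bonded to a halogen.
The molecule carries 3 separate instances of an acyl chloride (-C(=O)Cl) meeting every constraint; each maps to a distinct set of atoms, giving 3 matches.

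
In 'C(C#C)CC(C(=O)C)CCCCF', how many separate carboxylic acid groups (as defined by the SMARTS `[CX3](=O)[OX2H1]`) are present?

[CX3](=O)[OX2H1] is the SMARTS for a carboxylic acid: an sp2 carbon double-bonded to O and single-bonded to an -OH oxygen.
No fragment in the molecule satisfies every constraint, giving 0 matches.

0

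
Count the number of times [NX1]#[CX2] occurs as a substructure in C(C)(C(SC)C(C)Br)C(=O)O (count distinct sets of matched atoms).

0

[NX1]#[CX2] is the SMARTS for a nitrile: a nitrogen triple-bonded to a two-connected carbon.
No fragment in the molecule satisfies every constraint, giving 0 matches.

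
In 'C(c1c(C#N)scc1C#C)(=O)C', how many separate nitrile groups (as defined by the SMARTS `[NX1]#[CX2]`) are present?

1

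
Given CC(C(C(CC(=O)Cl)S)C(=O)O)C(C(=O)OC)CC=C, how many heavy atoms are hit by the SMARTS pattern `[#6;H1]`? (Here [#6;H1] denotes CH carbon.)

5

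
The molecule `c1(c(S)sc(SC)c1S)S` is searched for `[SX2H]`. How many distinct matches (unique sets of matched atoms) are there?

3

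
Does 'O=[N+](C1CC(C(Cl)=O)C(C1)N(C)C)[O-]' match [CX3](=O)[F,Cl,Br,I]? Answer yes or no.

Yes

The pattern [CX3](=O)[F,Cl,Br,I] describes a carbonyl carbon bonded to a halogen — an acyl halide.
The molecule carries an acyl chloride (-C(=O)Cl), whose atoms satisfy every constraint of the query, so the pattern matches.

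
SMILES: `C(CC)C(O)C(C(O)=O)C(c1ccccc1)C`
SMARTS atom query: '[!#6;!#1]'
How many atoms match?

The query [!#6;!#1] means: not carbon and not hydrogen — any heteroatom.
Check the 17 heavy atoms by environment: 8× C → no; 3× O → match; 6× c (aromatic) → no.
That gives 3 matching atoms.

3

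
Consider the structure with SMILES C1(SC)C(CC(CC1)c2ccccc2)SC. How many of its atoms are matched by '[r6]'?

12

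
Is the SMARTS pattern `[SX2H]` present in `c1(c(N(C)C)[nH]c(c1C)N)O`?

No

The pattern [SX2H] describes an aliphatic sulfur with two connections, one being H — a thiol.
The closest candidate here is a hydroxyl group (-OH), but it is an -OH, not an -SH. No other fragment satisfies the full query, so there is no match.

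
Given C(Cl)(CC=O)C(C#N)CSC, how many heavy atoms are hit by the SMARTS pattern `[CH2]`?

2

Check the 11 heavy atoms by environment: 2× C (H2) → match; 3× C (H1) → no; 1× S (H0) → no; 1× C (H3) → no; 1× C (H0) → no; 1× N (H0) → no; 1× Cl (H0) → no; 1× O (H0) → no.
That gives 2 matching atoms.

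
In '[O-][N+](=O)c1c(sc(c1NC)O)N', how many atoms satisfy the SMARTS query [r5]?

The query [r5] means: r5 matches atoms in a five-membered ring.
Check the 12 heavy atoms by environment: 1× s (aromatic, in 5-ring) → match; 4× c (aromatic, in 5-ring) → match; 2× N (acyclic) → no; 1× C (acyclic) → no; 2× O (acyclic) → no; 1× N (charge +1, acyclic) → no; 1× O (charge -1, acyclic) → no.
Summing the matching environments: 1 + 4 = 5 matching atoms.

5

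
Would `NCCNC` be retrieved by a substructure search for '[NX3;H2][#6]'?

Yes

The pattern [NX3;H2][#6] describes a trivalent nitrogen with two H attached to carbon — a primary amine.
The molecule carries a primary amino group (-NH2), whose atoms satisfy every constraint of the query, so the pattern matches.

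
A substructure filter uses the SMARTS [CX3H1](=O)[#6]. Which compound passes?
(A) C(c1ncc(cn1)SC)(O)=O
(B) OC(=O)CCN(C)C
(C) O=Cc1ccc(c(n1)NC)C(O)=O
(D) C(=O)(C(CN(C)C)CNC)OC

[CX3H1](=O)[#6] describes an sp2 carbon with one H, double-bonded to O and single-bonded to carbon (an aldehyde).
(A) has a carboxylic acid group (-C(=O)OH) but the carbonyl carbon has H0 and is bonded to O, not H1.
(B) has a carboxylic acid group (-C(=O)OH) but the carbonyl carbon has H0 and is bonded to O, not H1.
(C) contains an aldehyde (-CHO), which satisfies every atom and bond constraint.
(D) has a methyl-ester group (-C(=O)OCH3) but the carbonyl carbon has H0, not H1.
So the answer is (C).

C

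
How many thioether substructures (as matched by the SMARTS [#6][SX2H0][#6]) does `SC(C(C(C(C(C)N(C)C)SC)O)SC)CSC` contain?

[#6][SX2H0][#6] is the SMARTS for a thioether: an aliphatic sulfur bridging two carbons with no H on the sulfur.
The molecule carries 3 separate instances of a methylthio ether (-SCH3) meeting every constraint; each maps to a distinct set of atoms, giving 3 matches.

3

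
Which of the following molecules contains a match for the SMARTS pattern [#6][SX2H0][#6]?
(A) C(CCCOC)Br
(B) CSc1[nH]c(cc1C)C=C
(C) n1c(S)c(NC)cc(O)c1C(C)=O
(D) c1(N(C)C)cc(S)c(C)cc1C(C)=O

[#6][SX2H0][#6] describes an aliphatic sulfur bridging two carbons with no H on the sulfur (a thioether).
(A) has a methoxy ether (-OCH3) but the bridging atom is O, not S.
(B) contains a methylthio ether (-SCH3), which satisfies every atom and bond constraint.
(C) has a thiol (-SH) but the sulfur has H1, not H0 bridging two carbons.
(D) has a thiol (-SH) but the sulfur has H1, not H0 bridging two carbons.
So the answer is (B).

B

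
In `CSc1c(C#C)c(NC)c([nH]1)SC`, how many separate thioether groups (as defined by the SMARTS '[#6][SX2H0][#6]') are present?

[#6][SX2H0][#6] is the SMARTS for a thioether: an aliphatic sulfur bridging two carbons with no H on the sulfur.
The molecule carries 2 separate instances of a methylthio ether (-SCH3) meeting every constraint; each maps to a distinct set of atoms, giving 2 matches.

2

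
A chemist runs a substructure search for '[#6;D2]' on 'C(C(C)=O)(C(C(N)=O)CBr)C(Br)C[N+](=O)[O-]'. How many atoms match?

2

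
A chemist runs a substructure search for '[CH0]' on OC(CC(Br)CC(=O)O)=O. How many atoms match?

Check the 10 heavy atoms by environment: 2× C (H2) → no; 1× C (H1) → no; 2× C (H0) → match; 2× O (H0) → no; 2× O (H1) → no; 1× Br (H0) → no.
That gives 2 matching atoms.

2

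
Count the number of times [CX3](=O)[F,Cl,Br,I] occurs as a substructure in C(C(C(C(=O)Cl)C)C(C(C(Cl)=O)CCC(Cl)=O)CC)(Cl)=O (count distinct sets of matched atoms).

4

[CX3](=O)[F,Cl,Br,I] is the SMARTS for an acyl halide: a carbonyl carbon bonded to a halogen.
The molecule carries 4 separate instances of an acyl chloride (-C(=O)Cl) meeting every constraint; each maps to a distinct set of atoms, giving 4 matches.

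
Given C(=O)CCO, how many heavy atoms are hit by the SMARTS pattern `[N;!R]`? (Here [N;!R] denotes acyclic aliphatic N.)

The query [N;!R] means: aliphatic nitrogen not in a ring.
Check the 5 heavy atoms by environment: 3× C (acyclic) → no; 2× O (acyclic) → no.
No environment satisfies the query, so 0 matching atoms.

0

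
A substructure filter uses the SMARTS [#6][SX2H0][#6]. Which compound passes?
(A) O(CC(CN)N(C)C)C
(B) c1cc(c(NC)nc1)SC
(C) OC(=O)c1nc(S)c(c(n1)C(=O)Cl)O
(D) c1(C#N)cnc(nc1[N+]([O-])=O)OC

[#6][SX2H0][#6] describes an aliphatic sulfur bridging two carbons with no H on the sulfur (a thioether).
(A) has a methoxy ether (-OCH3) but the bridging atom is O, not S.
(B) contains a methylthio ether (-SCH3), which satisfies every atom and bond constraint.
(C) has a thiol (-SH) but the sulfur has H1, not H0 bridging two carbons.
(D) has a methoxy ether (-OCH3) but the bridging atom is O, not S.
So the answer is (B).

B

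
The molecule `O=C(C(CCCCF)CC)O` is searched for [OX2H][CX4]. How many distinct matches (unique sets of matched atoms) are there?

[OX2H][CX4] is the SMARTS for an aliphatic alcohol: a hydroxyl oxygen bound to an sp3 (X4) carbon.
The molecule has a carboxylic acid group (-C(=O)OH), but the -OH is on a CX3 carbonyl carbon, not a CX4 carbon; nothing else fits, so there are 0 matches.

0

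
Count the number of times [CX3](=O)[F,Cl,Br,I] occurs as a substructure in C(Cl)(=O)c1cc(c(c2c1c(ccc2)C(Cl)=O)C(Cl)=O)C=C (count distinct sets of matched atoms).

3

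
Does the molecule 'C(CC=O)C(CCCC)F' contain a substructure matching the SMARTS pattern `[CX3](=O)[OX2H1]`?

The pattern [CX3](=O)[OX2H1] describes an sp2 carbon double-bonded to O and single-bonded to an -OH oxygen — a carboxylic acid.
The closest candidate here is an aldehyde (-CHO), but there is no singly-bonded oxygen on the carbonyl carbon. No other fragment satisfies the full query, so there is no match.

No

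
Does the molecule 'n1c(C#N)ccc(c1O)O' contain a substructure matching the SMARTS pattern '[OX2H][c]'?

Yes

The pattern [OX2H][c] describes a hydroxyl oxygen attached to an aromatic carbon — a phenol.
The molecule carries a hydroxyl group (-OH), whose atoms satisfy every constraint of the query, so the pattern matches.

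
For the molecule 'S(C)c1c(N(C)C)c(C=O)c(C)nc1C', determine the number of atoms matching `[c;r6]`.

The query [c;r6] means: aromatic carbon that belongs to a six-membered ring.
Check the 15 heavy atoms by environment: 1× n (aromatic, in 6-ring) → no; 5× c (aromatic, in 6-ring) → match; 1× S (acyclic) → no; 6× C (acyclic) → no; 1× O (acyclic) → no; 1× N (acyclic) → no.
That gives 5 matching atoms.

5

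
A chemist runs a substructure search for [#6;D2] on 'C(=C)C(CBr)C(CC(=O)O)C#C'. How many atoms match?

4

The query [#6;D2] means: any carbon bonded to exactly two heavy atoms.
Check the 12 heavy atoms by environment: 4× C (D2) → match; 3× C (D3) → no; 2× O (D1) → no; 2× C (D1) → no; 1× Br (D1) → no.
That gives 4 matching atoms.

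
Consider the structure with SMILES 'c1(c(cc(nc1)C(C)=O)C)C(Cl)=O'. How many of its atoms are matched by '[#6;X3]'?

Check the 13 heavy atoms by environment: 1× n (aromatic, X2) → no; 5× c (aromatic, X3) → match; 2× C (X3) → match; 2× O (X1) → no; 2× C (X4) → no; 1× Cl (X1) → no.
Summing the matching environments: 5 + 2 = 7 matching atoms.

7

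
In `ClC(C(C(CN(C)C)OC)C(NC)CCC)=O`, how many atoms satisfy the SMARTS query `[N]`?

2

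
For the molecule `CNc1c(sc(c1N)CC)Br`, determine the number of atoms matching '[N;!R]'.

2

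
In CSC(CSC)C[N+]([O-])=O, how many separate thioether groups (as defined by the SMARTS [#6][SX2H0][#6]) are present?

2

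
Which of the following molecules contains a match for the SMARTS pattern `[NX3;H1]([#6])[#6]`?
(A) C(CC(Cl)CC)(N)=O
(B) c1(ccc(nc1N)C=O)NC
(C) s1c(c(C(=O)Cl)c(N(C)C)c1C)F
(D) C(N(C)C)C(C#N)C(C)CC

B

[NX3;H1]([#6])[#6] describes a trivalent nitrogen with one H, bonded to two carbons (a secondary amine).
(A) has a primary amide (-C(=O)NH2) but the -C(=O)NH2 nitrogen has H2, not H1.
(B) contains an N-methylamino group (-NHCH3), which satisfies every atom and bond constraint.
(C) has a dimethylamino group (-N(CH3)2) but the nitrogen has H0, not H1.
(D) has a dimethylamino group (-N(CH3)2) but the nitrogen has H0, not H1.
So the answer is (B).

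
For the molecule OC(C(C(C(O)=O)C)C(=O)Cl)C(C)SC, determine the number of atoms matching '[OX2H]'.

2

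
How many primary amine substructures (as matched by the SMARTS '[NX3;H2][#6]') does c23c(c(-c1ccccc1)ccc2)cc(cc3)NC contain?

[NX3;H2][#6] is the SMARTS for a primary amine: a trivalent nitrogen with two H attached to carbon.
The molecule has an N-methylamino group (-NHCH3), but the nitrogen bears two carbons and only one H (H1), not H2; nothing else fits, so there are 0 matches.

0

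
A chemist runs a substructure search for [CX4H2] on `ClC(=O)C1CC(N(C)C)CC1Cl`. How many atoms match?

2

The query [CX4H2] means: sp3 carbon (X4) with exactly two hydrogens.
Check the 12 heavy atoms by environment: 3× C (H1, X4) → no; 2× C (H2, X4) → match; 1× C (H0, X3) → no; 1× O (H0, X1) → no; 2× Cl (H0, X1) → no; 1× N (H0, X3) → no; 2× C (H3, X4) → no.
That gives 2 matching atoms.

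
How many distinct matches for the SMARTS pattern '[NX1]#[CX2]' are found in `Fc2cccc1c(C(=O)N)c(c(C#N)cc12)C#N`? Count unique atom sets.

2

[NX1]#[CX2] is the SMARTS for a nitrile: a nitrogen triple-bonded to a two-connected carbon.
The molecule carries 2 separate instances of a nitrile (-C#N) meeting every constraint; each maps to a distinct set of atoms, giving 2 matches.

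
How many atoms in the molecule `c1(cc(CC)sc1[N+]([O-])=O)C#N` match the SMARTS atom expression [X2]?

The query [X2] means: any atom with exactly two total connections (bonds + H).
Check the 12 heavy atoms by environment: 1× s (aromatic, X2) → match; 4× c (aromatic, X3) → no; 1× C (X2) → match; 1× N (X1) → no; 2× C (X4) → no; 1× N (charge +1, X3) → no; 1× O (charge -1, X1) → no; 1× O (X1) → no.
Summing the matching environments: 1 + 1 = 2 matching atoms.

2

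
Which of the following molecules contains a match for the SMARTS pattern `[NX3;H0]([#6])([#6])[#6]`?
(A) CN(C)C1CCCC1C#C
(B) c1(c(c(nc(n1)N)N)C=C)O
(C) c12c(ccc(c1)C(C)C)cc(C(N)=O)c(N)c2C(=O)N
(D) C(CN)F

A

[NX3;H0]([#6])([#6])[#6] describes a trivalent nitrogen with no H, bonded to three carbons (a tertiary amine).
(A) contains a dimethylamino group (-N(CH3)2), which satisfies every atom and bond constraint.
(B) has a primary amino group (-NH2) but the nitrogen has H2, not H0 with three carbons.
(C) has a primary amide (-C(=O)NH2) but the amide nitrogen has H2 and only one carbon neighbour.
(D) has a primary amino group (-NH2) but the nitrogen has H2, not H0 with three carbons.
So the answer is (A).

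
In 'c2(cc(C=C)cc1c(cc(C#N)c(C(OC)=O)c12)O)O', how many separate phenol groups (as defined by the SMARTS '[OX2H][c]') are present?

[OX2H][c] is the SMARTS for a phenol: a hydroxyl oxygen attached to an aromatic carbon.
The molecule carries 2 separate instances of a hydroxyl group (-OH) meeting every constraint; each maps to a distinct set of atoms, giving 2 matches.

2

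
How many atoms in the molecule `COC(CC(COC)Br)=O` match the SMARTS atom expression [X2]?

Check the 10 heavy atoms by environment: 5× C (X4) → no; 1× Br (X1) → no; 1× C (X3) → no; 1× O (X1) → no; 2× O (X2) → match.
That gives 2 matching atoms.

2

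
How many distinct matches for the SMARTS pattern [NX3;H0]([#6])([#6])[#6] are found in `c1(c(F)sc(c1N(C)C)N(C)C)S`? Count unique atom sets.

[NX3;H0]([#6])([#6])[#6] is the SMARTS for a tertiary amine: a trivalent nitrogen with no H, bonded to three carbons.
The molecule carries 2 separate instances of a dimethylamino group (-N(CH3)2) meeting every constraint; each maps to a distinct set of atoms, giving 2 matches.

2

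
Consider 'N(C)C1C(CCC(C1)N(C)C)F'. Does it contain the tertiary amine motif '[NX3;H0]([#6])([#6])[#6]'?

Yes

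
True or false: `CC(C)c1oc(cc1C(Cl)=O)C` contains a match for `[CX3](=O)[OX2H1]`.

The pattern [CX3](=O)[OX2H1] describes an sp2 carbon double-bonded to O and single-bonded to an -OH oxygen — a carboxylic acid.
The closest candidate here is an acyl chloride (-C(=O)Cl), but the carbonyl is bonded to Cl, not to an -OH oxygen. No other fragment satisfies the full query, so there is no match.

False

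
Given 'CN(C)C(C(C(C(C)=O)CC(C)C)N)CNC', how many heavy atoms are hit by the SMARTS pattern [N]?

3

The query [N] means: uppercase N matches aliphatic (non-aromatic) nitrogen only.
Check the 17 heavy atoms by environment: 13× C → no; 3× N → match; 1× O → no.
That gives 3 matching atoms.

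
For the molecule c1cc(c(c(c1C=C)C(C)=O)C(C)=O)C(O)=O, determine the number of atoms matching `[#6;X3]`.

11

The query [#6;X3] means: any carbon (aromatic or not) with three total connections.
Check the 17 heavy atoms by environment: 6× c (aromatic, X3) → match; 5× C (X3) → match; 3× O (X1) → no; 1× O (X2) → no; 2× C (X4) → no.
Summing the matching environments: 6 + 5 = 11 matching atoms.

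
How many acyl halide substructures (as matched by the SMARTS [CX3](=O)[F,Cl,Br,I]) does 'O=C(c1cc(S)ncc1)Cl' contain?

[CX3](=O)[F,Cl,Br,I] is the SMARTS for an acyl halide: a carbonyl carbon bonded to a halogen.
Exactly one fragment in the molecule meets all constraints, giving 1 match.

1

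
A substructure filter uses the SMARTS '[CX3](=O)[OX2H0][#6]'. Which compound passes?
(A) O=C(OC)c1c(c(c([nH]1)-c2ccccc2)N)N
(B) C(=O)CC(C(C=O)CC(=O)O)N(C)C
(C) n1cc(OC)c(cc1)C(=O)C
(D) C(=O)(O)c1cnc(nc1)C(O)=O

[CX3](=O)[OX2H0][#6] describes a carbonyl carbon bonded to an oxygen that is itself bonded to carbon (no H on that O) (an ester).
(A) contains a methyl-ester group (-C(=O)OCH3), which satisfies every atom and bond constraint.
(B) has a carboxylic acid group (-C(=O)OH) but the singly-bonded O carries H (OX2H1, not H0).
(C) has a methoxy ether (-OCH3) but the ether oxygen is not adjacent to a C=O carbon.
(D) has a carboxylic acid group (-C(=O)OH) but the singly-bonded O carries H (OX2H1, not H0).
So the answer is (A).

A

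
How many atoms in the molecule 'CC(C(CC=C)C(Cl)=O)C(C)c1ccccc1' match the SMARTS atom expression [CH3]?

2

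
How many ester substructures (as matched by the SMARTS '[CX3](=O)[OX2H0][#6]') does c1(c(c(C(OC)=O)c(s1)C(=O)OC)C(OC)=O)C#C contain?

[CX3](=O)[OX2H0][#6] is the SMARTS for an ester: a carbonyl carbon bonded to an oxygen that is itself bonded to carbon (no H on that O).
The molecule carries 3 separate instances of a methyl-ester group (-C(=O)OCH3) meeting every constraint; each maps to a distinct set of atoms, giving 3 matches.

3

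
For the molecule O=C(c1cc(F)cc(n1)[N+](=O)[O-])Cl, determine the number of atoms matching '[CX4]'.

The query [CX4] means: C with X4: aliphatic carbon with exactly 4 total connections (bonds + H).
Check the 13 heavy atoms by environment: 1× n (aromatic, X2) → no; 5× c (aromatic, X3) → no; 1× C (X3) → no; 2× O (X1) → no; 1× Cl (X1) → no; 1× F (X1) → no; 1× N (charge +1, X3) → no; 1× O (charge -1, X1) → no.
No environment satisfies the query, so 0 matching atoms.

0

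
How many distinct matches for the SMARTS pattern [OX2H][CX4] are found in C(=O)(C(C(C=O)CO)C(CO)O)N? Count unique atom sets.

3

[OX2H][CX4] is the SMARTS for an aliphatic alcohol: a hydroxyl oxygen bound to an sp3 (X4) carbon.
The molecule carries 3 separate instances of a hydroxyl group (-OH) meeting every constraint; each maps to a distinct set of atoms, giving 3 matches.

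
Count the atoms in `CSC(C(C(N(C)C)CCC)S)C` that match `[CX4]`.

10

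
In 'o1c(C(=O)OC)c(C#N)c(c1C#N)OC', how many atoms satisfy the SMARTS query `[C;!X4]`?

3

The query [C;!X4] means: aliphatic carbon that does not have four total connections.
Check the 15 heavy atoms by environment: 1× o (aromatic, X2) → no; 4× c (aromatic, X3) → no; 2× C (X2) → match; 2× N (X1) → no; 1× C (X3) → match; 1× O (X1) → no; 2× O (X2) → no; 2× C (X4) → no.
Summing the matching environments: 2 + 1 = 3 matching atoms.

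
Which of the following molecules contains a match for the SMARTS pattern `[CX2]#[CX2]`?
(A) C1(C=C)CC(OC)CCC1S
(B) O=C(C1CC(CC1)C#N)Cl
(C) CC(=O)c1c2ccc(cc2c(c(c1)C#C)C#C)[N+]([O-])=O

C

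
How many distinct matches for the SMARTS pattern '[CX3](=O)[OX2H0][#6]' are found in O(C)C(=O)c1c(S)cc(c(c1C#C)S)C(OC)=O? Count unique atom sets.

2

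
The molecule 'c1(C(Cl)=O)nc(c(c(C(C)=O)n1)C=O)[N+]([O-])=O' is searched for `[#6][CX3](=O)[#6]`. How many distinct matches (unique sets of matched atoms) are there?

[#6][CX3](=O)[#6] is the SMARTS for a ketone: a carbonyl carbon (no H) flanked by two carbons.
Exactly one fragment in the molecule meets all constraints, giving 1 match.

1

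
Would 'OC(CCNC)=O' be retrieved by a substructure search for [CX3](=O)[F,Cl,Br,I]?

The pattern [CX3](=O)[F,Cl,Br,I] describes a carbonyl carbon bonded to a halogen — an acyl halide.
The closest candidate here is a carboxylic acid group (-C(=O)OH), but the carbonyl is bonded to -OH, not to a halogen. No other fragment satisfies the full query, so there is no match.

No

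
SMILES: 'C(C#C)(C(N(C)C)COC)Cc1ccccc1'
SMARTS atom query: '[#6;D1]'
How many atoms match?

4

Check the 17 heavy atoms by environment: 3× C (D2) → no; 2× C (D3) → no; 4× C (D1) → match; 1× N (D3) → no; 1× O (D2) → no; 1× c (aromatic, D3) → no; 5× c (aromatic, D2) → no.
That gives 4 matching atoms.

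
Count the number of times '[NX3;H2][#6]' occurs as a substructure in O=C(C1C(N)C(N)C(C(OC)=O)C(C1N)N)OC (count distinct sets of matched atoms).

4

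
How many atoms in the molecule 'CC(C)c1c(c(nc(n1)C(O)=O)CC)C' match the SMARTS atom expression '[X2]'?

3

The query [X2] means: any atom with exactly two total connections (bonds + H).
Check the 15 heavy atoms by environment: 2× n (aromatic, X2) → match; 4× c (aromatic, X3) → no; 6× C (X4) → no; 1× C (X3) → no; 1× O (X1) → no; 1× O (X2) → match.
Summing the matching environments: 2 + 1 = 3 matching atoms.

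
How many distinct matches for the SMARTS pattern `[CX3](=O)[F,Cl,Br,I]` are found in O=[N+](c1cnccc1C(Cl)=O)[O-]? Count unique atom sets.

1

[CX3](=O)[F,Cl,Br,I] is the SMARTS for an acyl halide: a carbonyl carbon bonded to a halogen.
Exactly one fragment in the molecule meets all constraints, giving 1 match.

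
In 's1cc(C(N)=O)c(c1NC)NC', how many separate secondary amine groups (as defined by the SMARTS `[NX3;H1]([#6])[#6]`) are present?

[NX3;H1]([#6])[#6] is the SMARTS for a secondary amine: a trivalent nitrogen with one H, bonded to two carbons.
The molecule carries 2 separate instances of an N-methylamino group (-NHCH3) meeting every constraint; each maps to a distinct set of atoms, giving 2 matches.

2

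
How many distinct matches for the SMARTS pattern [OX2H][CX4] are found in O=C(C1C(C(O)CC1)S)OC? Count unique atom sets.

1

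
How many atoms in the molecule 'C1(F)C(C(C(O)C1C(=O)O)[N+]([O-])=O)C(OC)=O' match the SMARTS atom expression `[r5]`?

5

The query [r5] means: r5 matches atoms in a five-membered ring.
Check the 17 heavy atoms by environment: 5× C (in 5-ring) → match; 1× N (charge +1, acyclic) → no; 1× O (charge -1, acyclic) → no; 6× O (acyclic) → no; 3× C (acyclic) → no; 1× F (acyclic) → no.
That gives 5 matching atoms.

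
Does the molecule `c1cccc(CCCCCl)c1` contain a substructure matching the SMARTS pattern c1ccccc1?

Yes

The pattern c1ccccc1 describes six aromatic carbons in a ring — a benzene ring.
The molecule carries a phenyl ring, whose atoms satisfy every constraint of the query, so the pattern matches.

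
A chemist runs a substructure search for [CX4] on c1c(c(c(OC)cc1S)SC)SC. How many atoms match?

3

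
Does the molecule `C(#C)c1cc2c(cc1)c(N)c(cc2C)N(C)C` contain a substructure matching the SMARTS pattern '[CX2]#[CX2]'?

The pattern [CX2]#[CX2] describes a carbon-carbon triple bond — an alkyne.
The molecule carries an ethynyl group (-C#CH), whose atoms satisfy every constraint of the query, so the pattern matches.

Yes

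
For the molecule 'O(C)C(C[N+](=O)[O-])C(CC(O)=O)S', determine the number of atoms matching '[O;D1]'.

4

The query [O;D1] means: aliphatic oxygen bonded to exactly one heavy atom.
Check the 13 heavy atoms by environment: 2× C (D2) → no; 3× C (D3) → no; 1× S (D1) → no; 1× O (D2) → no; 1× C (D1) → no; 3× O (D1) → match; 1× N (charge +1, D3) → no; 1× O (charge -1, D1) → match.
Summing the matching environments: 3 + 1 = 4 matching atoms.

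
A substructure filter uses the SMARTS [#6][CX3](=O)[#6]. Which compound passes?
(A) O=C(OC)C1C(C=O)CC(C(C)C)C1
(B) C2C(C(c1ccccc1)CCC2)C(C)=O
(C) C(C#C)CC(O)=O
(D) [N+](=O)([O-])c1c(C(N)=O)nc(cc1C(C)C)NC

[#6][CX3](=O)[#6] describes a carbonyl carbon (no H) flanked by two carbons (a ketone).
(A) has an aldehyde (-CHO) but the carbonyl carbon has H1, so it is not flanked by two carbons.
(B) contains an acetyl/ketone group (-C(=O)CH3), which satisfies every atom and bond constraint.
(C) has a carboxylic acid group (-C(=O)OH) but one neighbour of the carbonyl carbon is O, not C.
(D) has a primary amide (-C(=O)NH2) but one neighbour of the carbonyl carbon is N, not C.
So the answer is (B).

B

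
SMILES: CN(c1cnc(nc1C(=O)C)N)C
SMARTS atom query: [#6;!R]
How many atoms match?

4

Check the 13 heavy atoms by environment: 2× n (aromatic, in 6-ring) → no; 4× c (aromatic, in 6-ring) → no; 2× N (acyclic) → no; 4× C (acyclic) → match; 1× O (acyclic) → no.
That gives 4 matching atoms.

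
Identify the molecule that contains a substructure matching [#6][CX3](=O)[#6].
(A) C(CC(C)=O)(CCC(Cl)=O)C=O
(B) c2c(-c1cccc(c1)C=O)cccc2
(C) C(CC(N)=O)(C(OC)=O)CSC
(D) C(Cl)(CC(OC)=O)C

A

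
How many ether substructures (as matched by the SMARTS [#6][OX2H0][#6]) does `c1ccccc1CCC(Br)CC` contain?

[#6][OX2H0][#6] is the SMARTS for an ether: an aliphatic oxygen bridging two carbons with no H on the oxygen.
No fragment in the molecule satisfies every constraint, giving 0 matches.

0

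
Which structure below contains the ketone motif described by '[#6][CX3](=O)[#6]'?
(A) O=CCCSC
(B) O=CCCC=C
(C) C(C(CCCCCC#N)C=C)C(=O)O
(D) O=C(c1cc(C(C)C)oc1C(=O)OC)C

D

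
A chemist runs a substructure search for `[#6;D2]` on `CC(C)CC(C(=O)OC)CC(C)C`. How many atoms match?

2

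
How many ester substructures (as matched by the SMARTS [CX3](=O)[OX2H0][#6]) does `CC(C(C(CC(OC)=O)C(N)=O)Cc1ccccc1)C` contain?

1

[CX3](=O)[OX2H0][#6] is the SMARTS for an ester: a carbonyl carbon bonded to an oxygen that is itself bonded to carbon (no H on that O).
Exactly one fragment in the molecule meets all constraints, giving 1 match.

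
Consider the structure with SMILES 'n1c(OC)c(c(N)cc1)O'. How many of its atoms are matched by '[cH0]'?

The query [cH0] means: aromatic carbon with no attached hydrogen (substituted or ring-fusion).
Check the 10 heavy atoms by environment: 1× n (aromatic, H0) → no; 3× c (aromatic, H0) → match; 2× c (aromatic, H1) → no; 1× O (H0) → no; 1× C (H3) → no; 1× N (H2) → no; 1× O (H1) → no.
That gives 3 matching atoms.

3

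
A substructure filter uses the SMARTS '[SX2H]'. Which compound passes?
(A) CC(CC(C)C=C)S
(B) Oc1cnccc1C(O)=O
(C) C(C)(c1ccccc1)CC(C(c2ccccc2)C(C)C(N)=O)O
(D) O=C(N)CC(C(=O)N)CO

A

[SX2H] describes an aliphatic sulfur with two connections, one being H (a thiol).
(A) contains a thiol (-SH), which satisfies every atom and bond constraint.
(B) has a hydroxyl group (-OH) but it is an -OH, not an -SH.
(C) has a hydroxyl group (-OH) but it is an -OH, not an -SH.
(D) has a hydroxyl group (-OH) but it is an -OH, not an -SH.
So the answer is (A).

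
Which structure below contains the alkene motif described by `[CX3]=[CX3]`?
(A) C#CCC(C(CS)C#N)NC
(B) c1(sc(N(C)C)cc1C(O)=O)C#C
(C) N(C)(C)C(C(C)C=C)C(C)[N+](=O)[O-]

[CX3]=[CX3] describes a non-aromatic C=C double bond between two sp2 carbons (an alkene).
(A) has an ethynyl group (-C#CH) but the C-C bond is a triple bond, not a double bond.
(B) has an ethynyl group (-C#CH) but the C-C bond is a triple bond, not a double bond.
(C) contains a vinyl group (-CH=CH2), which satisfies every atom and bond constraint.
So the answer is (C).

C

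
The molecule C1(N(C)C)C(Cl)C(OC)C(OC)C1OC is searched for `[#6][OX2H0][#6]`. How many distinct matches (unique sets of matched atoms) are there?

[#6][OX2H0][#6] is the SMARTS for an ether: an aliphatic oxygen bridging two carbons with no H on the oxygen.
The molecule carries 3 separate instances of a methoxy ether (-OCH3) meeting every constraint; each maps to a distinct set of atoms, giving 3 matches.

3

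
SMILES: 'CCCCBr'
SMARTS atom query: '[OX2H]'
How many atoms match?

The query [OX2H] means: aliphatic oxygen with two connections, one of which is H — an -OH oxygen.
Check the 5 heavy atoms by environment: 3× C (H2, X4) → no; 1× C (H3, X4) → no; 1× Br (H0, X1) → no.
No environment satisfies the query, so 0 matching atoms.

0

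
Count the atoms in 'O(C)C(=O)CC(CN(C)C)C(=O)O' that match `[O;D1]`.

3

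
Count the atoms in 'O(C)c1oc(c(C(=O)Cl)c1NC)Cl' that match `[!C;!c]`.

6

Check the 13 heavy atoms by environment: 1× o (aromatic) → match; 4× c (aromatic) → no; 2× Cl → match; 3× C → no; 2× O → match; 1× N → match.
Summing the matching environments: 1 + 2 + 2 + 1 = 6 matching atoms.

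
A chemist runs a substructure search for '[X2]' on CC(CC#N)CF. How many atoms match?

1

The query [X2] means: any atom with exactly two total connections (bonds + H).
Check the 7 heavy atoms by environment: 4× C (X4) → no; 1× F (X1) → no; 1× C (X2) → match; 1× N (X1) → no.
That gives 1 matching atom.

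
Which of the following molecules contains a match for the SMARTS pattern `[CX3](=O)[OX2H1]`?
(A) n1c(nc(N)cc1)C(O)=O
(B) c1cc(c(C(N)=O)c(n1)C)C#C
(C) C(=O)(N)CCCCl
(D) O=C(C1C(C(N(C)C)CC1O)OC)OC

A

[CX3](=O)[OX2H1] describes an sp2 carbon double-bonded to O and single-bonded to an -OH oxygen (a carboxylic acid).
(A) contains a carboxylic acid group (-C(=O)OH), which satisfies every atom and bond constraint.
(B) has a primary amide (-C(=O)NH2) but the carbonyl is bonded to N, not to an -OH oxygen.
(C) has a primary amide (-C(=O)NH2) but the carbonyl is bonded to N, not to an -OH oxygen.
(D) has a methyl-ester group (-C(=O)OCH3) but the singly-bonded O has no H (OX2H0, not OX2H1).
So the answer is (A).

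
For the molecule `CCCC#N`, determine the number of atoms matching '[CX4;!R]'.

3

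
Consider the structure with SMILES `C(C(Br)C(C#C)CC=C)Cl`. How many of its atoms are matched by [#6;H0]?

The query [#6;H0] means: any carbon with no attached hydrogen.
Check the 10 heavy atoms by environment: 3× C (H2) → no; 4× C (H1) → no; 1× Cl (H0) → no; 1× Br (H0) → no; 1× C (H0) → match.
That gives 1 matching atom.

1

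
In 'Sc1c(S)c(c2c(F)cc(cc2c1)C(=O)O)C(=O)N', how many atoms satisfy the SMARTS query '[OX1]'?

The query [OX1] means: aliphatic oxygen with one total connection — typically a carbonyl =O or an oxide.
Check the 19 heavy atoms by environment: 10× c (aromatic, X3) → no; 2× S (X2) → no; 2× C (X3) → no; 2× O (X1) → match; 1× N (X3) → no; 1× F (X1) → no; 1× O (X2) → no.
That gives 2 matching atoms.

2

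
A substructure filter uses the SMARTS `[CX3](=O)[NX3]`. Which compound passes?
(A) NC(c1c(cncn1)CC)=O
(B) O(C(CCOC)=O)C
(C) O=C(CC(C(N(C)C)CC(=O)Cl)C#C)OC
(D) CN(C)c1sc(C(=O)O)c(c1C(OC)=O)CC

A

[CX3](=O)[NX3] describes a carbonyl carbon bonded to a trivalent nitrogen (an amide).
(A) contains a primary amide (-C(=O)NH2), which satisfies every atom and bond constraint.
(B) has a methyl-ester group (-C(=O)OCH3) but the carbonyl is bonded to O, not to an NX3 nitrogen.
(C) has a methyl-ester group (-C(=O)OCH3) but the carbonyl is bonded to O, not to an NX3 nitrogen.
(D) has a carboxylic acid group (-C(=O)OH) but the carbonyl is bonded to O, not to an NX3 nitrogen.
So the answer is (A).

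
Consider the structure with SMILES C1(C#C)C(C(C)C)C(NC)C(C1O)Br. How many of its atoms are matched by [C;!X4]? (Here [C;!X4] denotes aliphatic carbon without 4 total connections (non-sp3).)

Check the 14 heavy atoms by environment: 9× C (X4) → no; 1× O (X2) → no; 1× N (X3) → no; 2× C (X2) → match; 1× Br (X1) → no.
That gives 2 matching atoms.

2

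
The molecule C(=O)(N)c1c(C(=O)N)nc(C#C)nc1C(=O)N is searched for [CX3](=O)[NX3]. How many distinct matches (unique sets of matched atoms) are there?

3

[CX3](=O)[NX3] is the SMARTS for an amide: a carbonyl carbon bonded to a trivalent nitrogen.
The molecule carries 3 separate instances of a primary amide (-C(=O)NH2) meeting every constraint; each maps to a distinct set of atoms, giving 3 matches.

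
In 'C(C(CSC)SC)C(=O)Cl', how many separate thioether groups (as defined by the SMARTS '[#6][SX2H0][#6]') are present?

2

[#6][SX2H0][#6] is the SMARTS for a thioether: an aliphatic sulfur bridging two carbons with no H on the sulfur.
The molecule carries 2 separate instances of a methylthio ether (-SCH3) meeting every constraint; each maps to a distinct set of atoms, giving 2 matches.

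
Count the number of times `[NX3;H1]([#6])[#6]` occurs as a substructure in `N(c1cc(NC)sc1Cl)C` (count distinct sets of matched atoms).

2

[NX3;H1]([#6])[#6] is the SMARTS for a secondary amine: a trivalent nitrogen with one H, bonded to two carbons.
The molecule carries 2 separate instances of an N-methylamino group (-NHCH3) meeting every constraint; each maps to a distinct set of atoms, giving 2 matches.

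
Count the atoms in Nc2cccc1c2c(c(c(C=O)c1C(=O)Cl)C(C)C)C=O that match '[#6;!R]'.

6

The query [#6;!R] means: carbon not in any ring.
Check the 21 heavy atoms by environment: 10× c (aromatic, in 6-ring) → no; 6× C (acyclic) → match; 3× O (acyclic) → no; 1× Cl (acyclic) → no; 1× N (acyclic) → no.
That gives 6 matching atoms.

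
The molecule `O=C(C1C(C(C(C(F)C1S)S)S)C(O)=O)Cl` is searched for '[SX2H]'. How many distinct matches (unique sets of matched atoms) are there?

[SX2H] is the SMARTS for a thiol: an aliphatic sulfur with two connections, one being H.
The molecule carries 3 separate instances of a thiol (-SH) meeting every constraint; each maps to a distinct set of atoms, giving 3 matches.

3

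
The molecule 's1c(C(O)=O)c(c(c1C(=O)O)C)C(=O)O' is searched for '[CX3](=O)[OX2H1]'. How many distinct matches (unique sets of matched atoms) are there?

[CX3](=O)[OX2H1] is the SMARTS for a carboxylic acid: an sp2 carbon double-bonded to O and single-bonded to an -OH oxygen.
The molecule carries 3 separate instances of a carboxylic acid group (-C(=O)OH) meeting every constraint; each maps to a distinct set of atoms, giving 3 matches.

3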